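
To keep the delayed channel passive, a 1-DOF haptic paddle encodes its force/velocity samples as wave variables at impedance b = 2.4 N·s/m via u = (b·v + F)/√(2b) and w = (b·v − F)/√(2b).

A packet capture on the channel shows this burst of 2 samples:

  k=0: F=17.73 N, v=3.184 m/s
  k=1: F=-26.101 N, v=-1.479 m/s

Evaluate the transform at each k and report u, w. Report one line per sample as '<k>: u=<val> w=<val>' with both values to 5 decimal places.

k=0: b·v=2.4×3.184=7.64160; √(2b)=2.19089; u=(7.64160+17.73)/2.19089=11.58050, w=(7.64160−17.73)/2.19089=-4.60470
k=1: b·v=2.4×(-1.479)=-3.54960; √(2b)=2.19089; u=(-3.54960+(-26.101))/2.19089=-13.53359, w=(-3.54960−(-26.101))/2.19089=10.29326

0: u=11.58050 w=-4.60470
1: u=-13.53359 w=10.29326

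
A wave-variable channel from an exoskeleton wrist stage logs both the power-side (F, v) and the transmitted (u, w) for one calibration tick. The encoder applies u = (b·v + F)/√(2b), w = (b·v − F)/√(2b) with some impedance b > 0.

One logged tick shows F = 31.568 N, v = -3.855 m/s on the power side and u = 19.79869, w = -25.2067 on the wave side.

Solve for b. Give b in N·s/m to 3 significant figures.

u + w = -5.40801;  u + w = √(2b)·v, so √(2b) = -5.40801/(-3.855) = 1.40286.
b = (√(2b))²/2 = 1.96801/2 = 0.98400.
(Check via u − w = 2F/√(2b): u − w = 45.00539, 2F/√(2b) = 45.00533.)

b = 0.984 N·s/m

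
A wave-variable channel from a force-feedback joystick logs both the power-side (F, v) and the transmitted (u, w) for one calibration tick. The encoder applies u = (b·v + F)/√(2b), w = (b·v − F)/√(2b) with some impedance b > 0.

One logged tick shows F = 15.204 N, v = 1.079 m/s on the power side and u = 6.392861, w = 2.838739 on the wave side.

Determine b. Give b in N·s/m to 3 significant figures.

u + w = 9.231600;  u + w = √(2b)·v, so √(2b) = 9.231600/1.079 = 8.555700.
b = (√(2b))²/2 = 73.199998/2 = 36.599999.
(Check via u − w = 2F/√(2b): u − w = 3.554122, 2F/√(2b) = 3.554122.)

b = 36.6 N·s/m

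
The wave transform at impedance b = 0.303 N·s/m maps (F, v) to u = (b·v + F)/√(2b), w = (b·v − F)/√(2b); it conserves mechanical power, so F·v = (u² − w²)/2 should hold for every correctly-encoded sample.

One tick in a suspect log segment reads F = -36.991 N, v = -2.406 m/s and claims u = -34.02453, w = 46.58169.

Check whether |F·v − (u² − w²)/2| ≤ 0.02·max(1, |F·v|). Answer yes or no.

no

F·v = (-36.991)×(-2.406) = 89.0003 W.
(u² − w²)/2 = (1157.6686 − 2169.8538)/2 = -506.0926 W.
|Δ| = 595.0929;  2% of max(1, |F·v|) = 1.7800.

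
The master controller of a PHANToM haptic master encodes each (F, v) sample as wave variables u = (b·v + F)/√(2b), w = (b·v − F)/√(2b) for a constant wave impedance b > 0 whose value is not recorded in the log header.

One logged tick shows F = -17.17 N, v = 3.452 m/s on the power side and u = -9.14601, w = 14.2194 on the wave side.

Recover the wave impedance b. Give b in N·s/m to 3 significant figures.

u + w = 5.07339;  u + w = √(2b)·v, so √(2b) = 5.07339/3.452 = 1.46970.
b = (√(2b))²/2 = 2.16001/2 = 1.08000.
(Check via u − w = 2F/√(2b): u − w = -23.36541, 2F/√(2b) = -23.36538.)

b = 1.08 N·s/m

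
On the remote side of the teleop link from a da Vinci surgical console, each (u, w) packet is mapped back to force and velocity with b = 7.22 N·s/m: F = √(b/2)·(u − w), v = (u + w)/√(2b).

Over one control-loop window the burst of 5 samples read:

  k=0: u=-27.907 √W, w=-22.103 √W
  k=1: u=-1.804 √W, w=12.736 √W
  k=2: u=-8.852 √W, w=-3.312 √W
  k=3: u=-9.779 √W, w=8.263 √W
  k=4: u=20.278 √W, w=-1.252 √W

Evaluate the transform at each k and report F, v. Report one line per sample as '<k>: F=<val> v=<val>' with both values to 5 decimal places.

0: F=-11.02760 v=-13.16053
1: F=-27.62600 v=2.87684
2: F=-10.52600 v=-3.20105
3: F=-34.27980 v=-0.39895
4: F=40.90700 v=5.00684

k=0: u−w=-5.80400, u+w=-50.01000; √(b/2)=1.90000, √(2b)=3.80000; F=1.90000×(-5.804)=-11.02760, v=-50.01000/3.80000=-13.16053
k=1: u−w=-14.54000, u+w=10.93200; √(b/2)=1.90000, √(2b)=3.80000; F=1.90000×(-14.54)=-27.62600, v=10.93200/3.80000=2.87684
k=2: u−w=-5.54000, u+w=-12.16400; √(b/2)=1.90000, √(2b)=3.80000; F=1.90000×(-5.54)=-10.52600, v=-12.16400/3.80000=-3.20105
k=3: u−w=-18.04200, u+w=-1.51600; √(b/2)=1.90000, √(2b)=3.80000; F=1.90000×(-18.042)=-34.27980, v=-1.51600/3.80000=-0.39895
k=4: u−w=21.53000, u+w=19.02600; √(b/2)=1.90000, √(2b)=3.80000; F=1.90000×21.53=40.90700, v=19.02600/3.80000=5.00684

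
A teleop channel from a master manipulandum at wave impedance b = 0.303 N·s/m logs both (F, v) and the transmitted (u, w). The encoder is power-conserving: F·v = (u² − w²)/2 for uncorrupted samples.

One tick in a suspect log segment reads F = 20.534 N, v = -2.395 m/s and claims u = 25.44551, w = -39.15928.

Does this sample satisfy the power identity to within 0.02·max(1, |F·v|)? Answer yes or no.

no

F·v = 20.534×(-2.395) = -49.1789 W.
(u² − w²)/2 = (647.4740 − 1533.4492)/2 = -442.9876 W.
|Δ| = 393.8087;  2% of max(1, |F·v|) = 0.9836.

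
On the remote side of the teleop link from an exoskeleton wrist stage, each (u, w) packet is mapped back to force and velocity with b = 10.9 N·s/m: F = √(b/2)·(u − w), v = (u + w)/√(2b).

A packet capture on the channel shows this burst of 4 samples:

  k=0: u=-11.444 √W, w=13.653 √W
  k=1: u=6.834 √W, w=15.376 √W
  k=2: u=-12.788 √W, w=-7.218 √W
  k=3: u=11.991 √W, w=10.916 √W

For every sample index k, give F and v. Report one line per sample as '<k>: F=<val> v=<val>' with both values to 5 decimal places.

k=0: u−w=-25.09700, u+w=2.20900; √(b/2)=2.33452, √(2b)=4.66905; F=2.33452×(-25.097)=-58.58954, v=2.20900/4.66905=0.47312
k=1: u−w=-8.54200, u+w=22.21000; √(b/2)=2.33452, √(2b)=4.66905; F=2.33452×(-8.542)=-19.94150, v=22.21000/4.66905=4.75686
k=2: u−w=-5.57000, u+w=-20.00600; √(b/2)=2.33452, √(2b)=4.66905; F=2.33452×(-5.57)=-13.00330, v=-20.00600/4.66905=-4.28481
k=3: u−w=1.07500, u+w=22.90700; √(b/2)=2.33452, √(2b)=4.66905; F=2.33452×1.075=2.50961, v=22.90700/4.66905=4.90614

0: F=-58.58954 v=0.47312
1: F=-19.94150 v=4.75686
2: F=-13.00330 v=-4.28481
3: F=2.50961 v=4.90614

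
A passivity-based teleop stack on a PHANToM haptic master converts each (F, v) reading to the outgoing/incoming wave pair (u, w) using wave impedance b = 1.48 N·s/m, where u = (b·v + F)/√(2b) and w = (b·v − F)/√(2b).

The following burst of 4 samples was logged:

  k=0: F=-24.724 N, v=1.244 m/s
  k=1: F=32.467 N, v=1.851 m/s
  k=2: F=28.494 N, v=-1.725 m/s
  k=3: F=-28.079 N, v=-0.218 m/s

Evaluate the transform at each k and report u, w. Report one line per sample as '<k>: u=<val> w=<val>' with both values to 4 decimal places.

0: u=-13.3004 w=15.4407
1: u=20.4634 w=-17.2788
2: u=15.0779 w=-18.0457
3: u=-16.5081 w=16.1331

k=0: b·v=1.48×1.244=1.8411; √(2b)=1.7205; u=(1.8411+(-24.724))/1.7205=-13.3004, w=(1.8411−(-24.724))/1.7205=15.4407
k=1: b·v=1.48×1.851=2.7395; √(2b)=1.7205; u=(2.7395+32.467)/1.7205=20.4634, w=(2.7395−32.467)/1.7205=-17.2788
k=2: b·v=1.48×(-1.725)=-2.5530; √(2b)=1.7205; u=(-2.5530+28.494)/1.7205=15.0779, w=(-2.5530−28.494)/1.7205=-18.0457
k=3: b·v=1.48×(-0.218)=-0.3226; √(2b)=1.7205; u=(-0.3226+(-28.079))/1.7205=-16.5081, w=(-0.3226−(-28.079))/1.7205=16.1331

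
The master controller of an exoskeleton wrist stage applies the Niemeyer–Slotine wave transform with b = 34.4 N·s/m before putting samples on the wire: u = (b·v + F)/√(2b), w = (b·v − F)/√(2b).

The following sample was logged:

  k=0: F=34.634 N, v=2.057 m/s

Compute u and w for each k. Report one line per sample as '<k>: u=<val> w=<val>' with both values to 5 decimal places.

k=0: b·v=34.4×2.057=70.76080; √(2b)=8.29458; u=(70.76080+34.634)/8.29458=12.70647, w=(70.76080−34.634)/8.29458=4.35547

0: u=12.70647 w=4.35547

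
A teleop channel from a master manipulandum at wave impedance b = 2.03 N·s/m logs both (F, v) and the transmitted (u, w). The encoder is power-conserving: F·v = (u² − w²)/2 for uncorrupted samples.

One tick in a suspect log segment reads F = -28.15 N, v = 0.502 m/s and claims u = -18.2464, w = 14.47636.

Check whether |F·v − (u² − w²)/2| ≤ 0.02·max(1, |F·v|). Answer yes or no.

no

F·v = (-28.15)×0.502 = -14.1313 W.
(u² − w²)/2 = (332.9311 − 209.5650)/2 = 61.6831 W.
|Δ| = 75.8144;  2% of max(1, |F·v|) = 0.2826.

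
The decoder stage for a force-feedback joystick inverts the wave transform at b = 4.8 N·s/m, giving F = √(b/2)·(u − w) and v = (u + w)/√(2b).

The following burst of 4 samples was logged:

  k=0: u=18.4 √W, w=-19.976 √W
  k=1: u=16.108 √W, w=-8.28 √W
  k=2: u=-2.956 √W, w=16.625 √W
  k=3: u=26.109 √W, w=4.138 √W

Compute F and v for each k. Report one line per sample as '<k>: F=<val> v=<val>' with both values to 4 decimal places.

0: F=59.4518 v=-0.5087
1: F=37.7817 v=2.5265
2: F=-30.3348 v=4.4117
3: F=34.0373 v=9.7622

k=0: u−w=38.3760, u+w=-1.5760; √(b/2)=1.5492, √(2b)=3.0984; F=1.5492×38.376=59.4518, v=-1.5760/3.0984=-0.5087
k=1: u−w=24.3880, u+w=7.8280; √(b/2)=1.5492, √(2b)=3.0984; F=1.5492×24.388=37.7817, v=7.8280/3.0984=2.5265
k=2: u−w=-19.5810, u+w=13.6690; √(b/2)=1.5492, √(2b)=3.0984; F=1.5492×(-19.581)=-30.3348, v=13.6690/3.0984=4.4117
k=3: u−w=21.9710, u+w=30.2470; √(b/2)=1.5492, √(2b)=3.0984; F=1.5492×21.971=34.0373, v=30.2470/3.0984=9.7622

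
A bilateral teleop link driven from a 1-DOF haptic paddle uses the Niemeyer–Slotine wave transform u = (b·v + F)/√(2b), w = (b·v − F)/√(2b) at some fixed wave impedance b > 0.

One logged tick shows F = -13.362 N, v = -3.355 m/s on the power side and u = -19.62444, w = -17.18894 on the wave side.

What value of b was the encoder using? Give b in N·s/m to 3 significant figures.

b = 60.2 N·s/m

u + w = -36.8134;  u + w = √(2b)·v, so √(2b) = -36.8134/(-3.355) = 10.9727.
b = (√(2b))²/2 = 120.4000/2 = 60.2000.
(Check via u − w = 2F/√(2b): u − w = -2.4355, 2F/√(2b) = -2.4355.)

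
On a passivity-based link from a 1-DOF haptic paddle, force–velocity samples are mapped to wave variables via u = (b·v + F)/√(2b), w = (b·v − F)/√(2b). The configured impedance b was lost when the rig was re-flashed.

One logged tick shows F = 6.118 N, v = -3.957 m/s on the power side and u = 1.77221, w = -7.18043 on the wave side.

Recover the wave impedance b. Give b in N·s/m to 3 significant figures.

b = 0.934 N·s/m

u + w = -5.4082;  u + w = √(2b)·v, so √(2b) = -5.4082/(-3.957) = 1.3667.
b = (√(2b))²/2 = 1.8680/2 = 0.9340.
(Check via u − w = 2F/√(2b): u − w = 8.9526, 2F/√(2b) = 8.9526.)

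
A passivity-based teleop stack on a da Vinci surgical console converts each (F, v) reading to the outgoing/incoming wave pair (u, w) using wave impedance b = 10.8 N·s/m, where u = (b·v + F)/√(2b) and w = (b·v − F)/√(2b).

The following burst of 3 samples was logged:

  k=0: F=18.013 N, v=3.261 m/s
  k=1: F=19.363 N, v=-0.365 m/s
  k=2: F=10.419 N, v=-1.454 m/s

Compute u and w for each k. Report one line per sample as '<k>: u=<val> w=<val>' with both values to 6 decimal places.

0: u=11.453660 w=3.702099
1: u=3.318071 w=-5.014438
2: u=-1.136979 w=-5.620603

k=0: b·v=10.8×3.261=35.218800; √(2b)=4.647580; u=(35.218800+18.013)/4.647580=11.453660, w=(35.218800−18.013)/4.647580=3.702099
k=1: b·v=10.8×(-0.365)=-3.942000; √(2b)=4.647580; u=(-3.942000+19.363)/4.647580=3.318071, w=(-3.942000−19.363)/4.647580=-5.014438
k=2: b·v=10.8×(-1.454)=-15.703200; √(2b)=4.647580; u=(-15.703200+10.419)/4.647580=-1.136979, w=(-15.703200−10.419)/4.647580=-5.620603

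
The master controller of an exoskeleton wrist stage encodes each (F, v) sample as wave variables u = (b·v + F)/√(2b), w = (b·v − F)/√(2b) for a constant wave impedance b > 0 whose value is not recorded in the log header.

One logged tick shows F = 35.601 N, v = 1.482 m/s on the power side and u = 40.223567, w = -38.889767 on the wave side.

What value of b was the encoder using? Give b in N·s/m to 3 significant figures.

b = 0.405 N·s/m

u + w = 1.333800;  u + w = √(2b)·v, so √(2b) = 1.333800/1.482 = 0.900000.
b = (√(2b))²/2 = 0.810000/2 = 0.405000.
(Check via u − w = 2F/√(2b): u − w = 79.113334, 2F/√(2b) = 79.113333.)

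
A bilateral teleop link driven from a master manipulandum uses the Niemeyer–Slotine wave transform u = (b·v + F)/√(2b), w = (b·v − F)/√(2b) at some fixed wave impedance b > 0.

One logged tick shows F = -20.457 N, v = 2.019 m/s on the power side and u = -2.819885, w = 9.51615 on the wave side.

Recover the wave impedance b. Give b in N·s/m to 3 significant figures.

b = 5.5 N·s/m

u + w = 6.696265;  u + w = √(2b)·v, so √(2b) = 6.696265/2.019 = 3.316625.
b = (√(2b))²/2 = 10.999999/2 = 5.499999.
(Check via u − w = 2F/√(2b): u − w = -12.336035, 2F/√(2b) = -12.336036.)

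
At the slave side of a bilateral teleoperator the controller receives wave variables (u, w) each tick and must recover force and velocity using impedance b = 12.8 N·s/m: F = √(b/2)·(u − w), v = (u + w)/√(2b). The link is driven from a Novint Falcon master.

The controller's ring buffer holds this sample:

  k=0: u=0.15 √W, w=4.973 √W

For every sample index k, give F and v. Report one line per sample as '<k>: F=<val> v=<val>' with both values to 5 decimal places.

0: F=-12.20133 v=1.01252

k=0: u−w=-4.82300, u+w=5.12300; √(b/2)=2.52982, √(2b)=5.05964; F=2.52982×(-4.823)=-12.20133, v=5.12300/5.05964=1.01252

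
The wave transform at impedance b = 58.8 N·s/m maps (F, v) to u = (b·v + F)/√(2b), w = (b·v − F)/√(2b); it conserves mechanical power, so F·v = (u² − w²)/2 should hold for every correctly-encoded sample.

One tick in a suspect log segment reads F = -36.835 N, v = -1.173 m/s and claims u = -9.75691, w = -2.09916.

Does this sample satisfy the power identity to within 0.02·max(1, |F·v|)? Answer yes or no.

F·v = (-36.835)×(-1.173) = 43.2075 W.
(u² − w²)/2 = (95.1973 − 4.4065)/2 = 45.3954 W.
|Δ| = 2.1880;  2% of max(1, |F·v|) = 0.8641.

no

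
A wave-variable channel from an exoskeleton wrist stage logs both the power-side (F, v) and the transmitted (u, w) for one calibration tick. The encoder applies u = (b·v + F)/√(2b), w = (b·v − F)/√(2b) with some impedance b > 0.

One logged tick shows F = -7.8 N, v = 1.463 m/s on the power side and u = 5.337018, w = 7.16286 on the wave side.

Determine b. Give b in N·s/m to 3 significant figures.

b = 36.5 N·s/m

u + w = 12.499878;  u + w = √(2b)·v, so √(2b) = 12.499878/1.463 = 8.544004.
b = (√(2b))²/2 = 73.000006/2 = 36.500003.
(Check via u − w = 2F/√(2b): u − w = -1.825842, 2F/√(2b) = -1.825842.)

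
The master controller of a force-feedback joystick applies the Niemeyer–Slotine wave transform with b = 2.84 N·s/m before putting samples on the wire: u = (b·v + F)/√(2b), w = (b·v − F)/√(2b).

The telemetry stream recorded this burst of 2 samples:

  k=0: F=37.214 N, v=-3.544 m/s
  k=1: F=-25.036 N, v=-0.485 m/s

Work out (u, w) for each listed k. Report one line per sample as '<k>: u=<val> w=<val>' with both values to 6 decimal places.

k=0: b·v=2.84×(-3.544)=-10.064960; √(2b)=2.383275; u=(-10.064960+37.214)/2.383275=11.391484, w=(-10.064960−37.214)/2.383275=-19.837811
k=1: b·v=2.84×(-0.485)=-1.377400; √(2b)=2.383275; u=(-1.377400+(-25.036))/2.383275=-11.082816, w=(-1.377400−(-25.036))/2.383275=9.926928

0: u=11.391484 w=-19.837811
1: u=-11.082816 w=9.926928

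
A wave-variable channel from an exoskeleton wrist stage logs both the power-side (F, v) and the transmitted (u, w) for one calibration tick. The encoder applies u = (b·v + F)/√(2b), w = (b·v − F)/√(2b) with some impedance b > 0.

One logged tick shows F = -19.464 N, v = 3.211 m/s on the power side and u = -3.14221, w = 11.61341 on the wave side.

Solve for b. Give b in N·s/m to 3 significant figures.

b = 3.48 N·s/m

u + w = 8.47120;  u + w = √(2b)·v, so √(2b) = 8.47120/3.211 = 2.63818.
b = (√(2b))²/2 = 6.96000/2 = 3.48000.
(Check via u − w = 2F/√(2b): u − w = -14.75562, 2F/√(2b) = -14.75562.)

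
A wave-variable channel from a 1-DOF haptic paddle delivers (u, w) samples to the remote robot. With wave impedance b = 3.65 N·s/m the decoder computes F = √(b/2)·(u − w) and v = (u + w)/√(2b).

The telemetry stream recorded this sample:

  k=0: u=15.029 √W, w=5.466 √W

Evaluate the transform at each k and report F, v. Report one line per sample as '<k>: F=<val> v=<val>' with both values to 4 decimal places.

0: F=12.9189 v=7.5855

k=0: u−w=9.5630, u+w=20.4950; √(b/2)=1.3509, √(2b)=2.7019; F=1.3509×9.563=12.9189, v=20.4950/2.7019=7.5855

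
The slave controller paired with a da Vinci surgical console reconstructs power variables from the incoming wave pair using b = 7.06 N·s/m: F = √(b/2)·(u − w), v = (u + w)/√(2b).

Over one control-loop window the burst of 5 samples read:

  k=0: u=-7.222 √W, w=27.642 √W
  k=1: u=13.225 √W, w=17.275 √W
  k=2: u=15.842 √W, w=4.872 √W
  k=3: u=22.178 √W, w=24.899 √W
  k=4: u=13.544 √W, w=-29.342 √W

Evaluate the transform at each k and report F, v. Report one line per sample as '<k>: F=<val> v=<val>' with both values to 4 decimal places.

0: F=-65.5035 v=5.4342
1: F=-7.6093 v=8.1168
2: F=20.6108 v=5.5125
3: F=-5.1123 v=12.5283
4: F=80.5755 v=-4.2042

k=0: u−w=-34.8640, u+w=20.4200; √(b/2)=1.8788, √(2b)=3.7577; F=1.8788×(-34.864)=-65.5035, v=20.4200/3.7577=5.4342
k=1: u−w=-4.0500, u+w=30.5000; √(b/2)=1.8788, √(2b)=3.7577; F=1.8788×(-4.05)=-7.6093, v=30.5000/3.7577=8.1168
k=2: u−w=10.9700, u+w=20.7140; √(b/2)=1.8788, √(2b)=3.7577; F=1.8788×10.97=20.6108, v=20.7140/3.7577=5.5125
k=3: u−w=-2.7210, u+w=47.0770; √(b/2)=1.8788, √(2b)=3.7577; F=1.8788×(-2.721)=-5.1123, v=47.0770/3.7577=12.5283
k=4: u−w=42.8860, u+w=-15.7980; √(b/2)=1.8788, √(2b)=3.7577; F=1.8788×42.886=80.5755, v=-15.7980/3.7577=-4.2042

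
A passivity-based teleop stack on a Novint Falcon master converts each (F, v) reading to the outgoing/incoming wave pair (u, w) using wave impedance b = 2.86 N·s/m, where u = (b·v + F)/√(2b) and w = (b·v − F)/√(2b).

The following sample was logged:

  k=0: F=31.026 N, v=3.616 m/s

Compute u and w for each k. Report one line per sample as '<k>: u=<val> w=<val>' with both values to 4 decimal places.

k=0: b·v=2.86×3.616=10.3418; √(2b)=2.3917; u=(10.3418+31.026)/2.3917=17.2967, w=(10.3418−31.026)/2.3917=-8.6485

0: u=17.2967 w=-8.6485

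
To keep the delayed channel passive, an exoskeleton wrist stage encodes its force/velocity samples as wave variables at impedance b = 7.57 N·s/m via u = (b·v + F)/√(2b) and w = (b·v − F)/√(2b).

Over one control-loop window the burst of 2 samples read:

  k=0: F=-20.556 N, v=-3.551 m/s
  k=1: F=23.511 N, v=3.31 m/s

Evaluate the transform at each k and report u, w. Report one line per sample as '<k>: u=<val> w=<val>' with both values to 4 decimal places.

k=0: b·v=7.57×(-3.551)=-26.8811; √(2b)=3.8910; u=(-26.8811+(-20.556))/3.8910=-12.1914, w=(-26.8811−(-20.556))/3.8910=-1.6256
k=1: b·v=7.57×3.31=25.0567; √(2b)=3.8910; u=(25.0567+23.511)/3.8910=12.4820, w=(25.0567−23.511)/3.8910=0.3972

0: u=-12.1914 w=-1.6256
1: u=12.4820 w=0.3972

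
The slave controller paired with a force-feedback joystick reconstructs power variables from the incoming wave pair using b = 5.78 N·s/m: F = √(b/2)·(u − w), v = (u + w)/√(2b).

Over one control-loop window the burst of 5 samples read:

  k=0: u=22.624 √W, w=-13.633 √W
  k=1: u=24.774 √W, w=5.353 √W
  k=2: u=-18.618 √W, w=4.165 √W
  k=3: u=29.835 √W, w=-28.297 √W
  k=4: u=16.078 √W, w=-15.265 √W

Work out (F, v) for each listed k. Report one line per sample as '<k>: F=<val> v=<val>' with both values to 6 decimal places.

k=0: u−w=36.257000, u+w=8.991000; √(b/2)=1.700000, √(2b)=3.400000; F=1.700000×36.257=61.636900, v=8.991000/3.400000=2.644412
k=1: u−w=19.421000, u+w=30.127000; √(b/2)=1.700000, √(2b)=3.400000; F=1.700000×19.421=33.015700, v=30.127000/3.400000=8.860882
k=2: u−w=-22.783000, u+w=-14.453000; √(b/2)=1.700000, √(2b)=3.400000; F=1.700000×(-22.783)=-38.731100, v=-14.453000/3.400000=-4.250882
k=3: u−w=58.132000, u+w=1.538000; √(b/2)=1.700000, √(2b)=3.400000; F=1.700000×58.132=98.824400, v=1.538000/3.400000=0.452353
k=4: u−w=31.343000, u+w=0.813000; √(b/2)=1.700000, √(2b)=3.400000; F=1.700000×31.343=53.283100, v=0.813000/3.400000=0.239118

0: F=61.636900 v=2.644412
1: F=33.015700 v=8.860882
2: F=-38.731100 v=-4.250882
3: F=98.824400 v=0.452353
4: F=53.283100 v=0.239118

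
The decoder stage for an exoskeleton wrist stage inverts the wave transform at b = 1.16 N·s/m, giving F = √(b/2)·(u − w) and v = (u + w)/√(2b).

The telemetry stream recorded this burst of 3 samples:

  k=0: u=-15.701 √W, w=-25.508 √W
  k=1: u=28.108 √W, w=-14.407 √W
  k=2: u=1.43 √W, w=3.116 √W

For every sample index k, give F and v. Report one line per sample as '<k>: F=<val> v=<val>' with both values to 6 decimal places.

0: F=7.468789 v=-27.055034
1: F=32.378459 v=8.995147
2: F=-1.284019 v=2.984595

k=0: u−w=9.807000, u+w=-41.209000; √(b/2)=0.761577, √(2b)=1.523155; F=0.761577×9.807=7.468789, v=-41.209000/1.523155=-27.055034
k=1: u−w=42.515000, u+w=13.701000; √(b/2)=0.761577, √(2b)=1.523155; F=0.761577×42.515=32.378459, v=13.701000/1.523155=8.995147
k=2: u−w=-1.686000, u+w=4.546000; √(b/2)=0.761577, √(2b)=1.523155; F=0.761577×(-1.686)=-1.284019, v=4.546000/1.523155=2.984595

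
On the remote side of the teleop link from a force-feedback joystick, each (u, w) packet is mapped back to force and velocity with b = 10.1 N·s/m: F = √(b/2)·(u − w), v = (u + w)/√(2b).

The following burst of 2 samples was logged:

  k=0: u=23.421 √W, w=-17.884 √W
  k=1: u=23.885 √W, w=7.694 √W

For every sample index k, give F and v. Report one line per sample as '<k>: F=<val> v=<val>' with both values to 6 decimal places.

k=0: u−w=41.305000, u+w=5.537000; √(b/2)=2.247221, √(2b)=4.494441; F=2.247221×41.305=92.821443, v=5.537000/4.494441=1.231966
k=1: u−w=16.191000, u+w=31.579000; √(b/2)=2.247221, √(2b)=4.494441; F=2.247221×16.191=36.384747, v=31.579000/4.494441=7.026235

0: F=92.821443 v=1.231966
1: F=36.384747 v=7.026235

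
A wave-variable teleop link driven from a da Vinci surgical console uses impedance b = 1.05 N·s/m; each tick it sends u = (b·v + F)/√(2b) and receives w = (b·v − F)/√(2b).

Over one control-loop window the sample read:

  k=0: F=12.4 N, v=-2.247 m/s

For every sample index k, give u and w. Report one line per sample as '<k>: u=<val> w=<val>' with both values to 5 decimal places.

k=0: b·v=1.05×(-2.247)=-2.35935; √(2b)=1.44914; u=(-2.35935+12.4)/1.44914=6.92871, w=(-2.35935−12.4)/1.44914=-10.18492

0: u=6.92871 w=-10.18492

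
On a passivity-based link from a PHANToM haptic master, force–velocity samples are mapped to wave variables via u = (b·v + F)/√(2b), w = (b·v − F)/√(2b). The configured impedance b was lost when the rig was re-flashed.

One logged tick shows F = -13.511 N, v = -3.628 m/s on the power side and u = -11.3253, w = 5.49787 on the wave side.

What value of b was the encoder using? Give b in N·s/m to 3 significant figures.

u + w = -5.8274;  u + w = √(2b)·v, so √(2b) = -5.8274/(-3.628) = 1.6062.
b = (√(2b))²/2 = 2.5800/2 = 1.2900.
(Check via u − w = 2F/√(2b): u − w = -16.8232, 2F/√(2b) = -16.8232.)

b = 1.29 N·s/m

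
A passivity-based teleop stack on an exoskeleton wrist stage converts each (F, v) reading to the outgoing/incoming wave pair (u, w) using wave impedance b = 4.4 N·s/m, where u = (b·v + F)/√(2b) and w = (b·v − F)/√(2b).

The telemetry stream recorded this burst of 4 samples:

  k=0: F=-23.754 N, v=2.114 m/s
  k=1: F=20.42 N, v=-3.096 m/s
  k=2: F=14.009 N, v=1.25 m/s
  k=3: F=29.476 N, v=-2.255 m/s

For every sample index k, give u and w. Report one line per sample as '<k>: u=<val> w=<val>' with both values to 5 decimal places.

0: u=-4.87190 w=11.14304
1: u=2.29147 w=-11.47569
2: u=6.57648 w=-2.86838
3: u=6.59165 w=-13.28106

k=0: b·v=4.4×2.114=9.30160; √(2b)=2.96648; u=(9.30160+(-23.754))/2.96648=-4.87190, w=(9.30160−(-23.754))/2.96648=11.14304
k=1: b·v=4.4×(-3.096)=-13.62240; √(2b)=2.96648; u=(-13.62240+20.42)/2.96648=2.29147, w=(-13.62240−20.42)/2.96648=-11.47569
k=2: b·v=4.4×1.25=5.50000; √(2b)=2.96648; u=(5.50000+14.009)/2.96648=6.57648, w=(5.50000−14.009)/2.96648=-2.86838
k=3: b·v=4.4×(-2.255)=-9.92200; √(2b)=2.96648; u=(-9.92200+29.476)/2.96648=6.59165, w=(-9.92200−29.476)/2.96648=-13.28106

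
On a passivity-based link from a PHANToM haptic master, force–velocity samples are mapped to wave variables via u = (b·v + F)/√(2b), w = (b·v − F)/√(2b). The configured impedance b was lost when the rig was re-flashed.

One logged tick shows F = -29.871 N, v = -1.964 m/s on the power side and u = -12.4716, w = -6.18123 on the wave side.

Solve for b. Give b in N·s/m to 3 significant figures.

b = 45.1 N·s/m

u + w = -18.65283;  u + w = √(2b)·v, so √(2b) = -18.65283/(-1.964) = 9.49737.
b = (√(2b))²/2 = 90.19999/2 = 45.10000.
(Check via u − w = 2F/√(2b): u − w = -6.29037, 2F/√(2b) = -6.29037.)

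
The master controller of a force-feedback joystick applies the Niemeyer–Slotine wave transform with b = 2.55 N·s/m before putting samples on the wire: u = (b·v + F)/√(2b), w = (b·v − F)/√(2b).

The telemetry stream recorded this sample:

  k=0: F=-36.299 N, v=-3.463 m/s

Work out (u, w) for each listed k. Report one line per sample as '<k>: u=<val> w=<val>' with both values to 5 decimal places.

0: u=-19.98374 w=12.16319

k=0: b·v=2.55×(-3.463)=-8.83065; √(2b)=2.25832; u=(-8.83065+(-36.299))/2.25832=-19.98374, w=(-8.83065−(-36.299))/2.25832=12.16319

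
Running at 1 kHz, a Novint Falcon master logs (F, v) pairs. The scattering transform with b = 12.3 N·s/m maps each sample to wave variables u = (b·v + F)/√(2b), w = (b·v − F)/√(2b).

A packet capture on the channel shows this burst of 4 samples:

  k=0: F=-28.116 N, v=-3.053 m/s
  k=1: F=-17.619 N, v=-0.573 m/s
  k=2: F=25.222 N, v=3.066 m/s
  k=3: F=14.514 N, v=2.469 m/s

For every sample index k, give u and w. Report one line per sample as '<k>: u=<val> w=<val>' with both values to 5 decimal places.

k=0: b·v=12.3×(-3.053)=-37.55190; √(2b)=4.95984; u=(-37.55190+(-28.116))/4.95984=-13.23993, w=(-37.55190−(-28.116))/4.95984=-1.90246
k=1: b·v=12.3×(-0.573)=-7.04790; √(2b)=4.95984; u=(-7.04790+(-17.619))/4.95984=-4.97333, w=(-7.04790−(-17.619))/4.95984=2.13134
k=2: b·v=12.3×3.066=37.71180; √(2b)=4.95984; u=(37.71180+25.222)/4.95984=12.68868, w=(37.71180−25.222)/4.95984=2.51819
k=3: b·v=12.3×2.469=30.36870; √(2b)=4.95984; u=(30.36870+14.514)/4.95984=9.04923, w=(30.36870−14.514)/4.95984=3.19662

0: u=-13.23993 w=-1.90246
1: u=-4.97333 w=2.13134
2: u=12.68868 w=2.51819
3: u=9.04923 w=3.19662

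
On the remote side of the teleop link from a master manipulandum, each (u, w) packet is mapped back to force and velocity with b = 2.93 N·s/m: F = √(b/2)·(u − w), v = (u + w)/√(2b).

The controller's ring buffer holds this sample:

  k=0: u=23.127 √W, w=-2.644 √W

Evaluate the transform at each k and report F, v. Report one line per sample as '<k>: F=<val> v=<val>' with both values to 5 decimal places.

0: F=31.19249 v=8.46145

k=0: u−w=25.77100, u+w=20.48300; √(b/2)=1.21037, √(2b)=2.42074; F=1.21037×25.771=31.19249, v=20.48300/2.42074=8.46145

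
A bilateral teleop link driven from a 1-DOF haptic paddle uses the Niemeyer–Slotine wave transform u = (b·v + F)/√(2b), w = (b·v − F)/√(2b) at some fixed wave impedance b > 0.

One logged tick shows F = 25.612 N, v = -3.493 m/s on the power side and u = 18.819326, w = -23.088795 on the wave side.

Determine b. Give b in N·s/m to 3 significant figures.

b = 0.747 N·s/m

u + w = -4.269469;  u + w = √(2b)·v, so √(2b) = -4.269469/(-3.493) = 1.222293.
b = (√(2b))²/2 = 1.494000/2 = 0.747000.
(Check via u − w = 2F/√(2b): u − w = 41.908121, 2F/√(2b) = 41.908123.)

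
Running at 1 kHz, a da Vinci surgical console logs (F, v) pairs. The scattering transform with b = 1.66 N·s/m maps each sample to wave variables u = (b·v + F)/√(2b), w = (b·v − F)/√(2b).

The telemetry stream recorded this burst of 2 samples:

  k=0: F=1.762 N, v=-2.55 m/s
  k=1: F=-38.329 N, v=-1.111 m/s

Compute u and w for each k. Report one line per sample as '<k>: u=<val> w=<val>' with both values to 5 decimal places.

0: u=-1.35614 w=-3.29018
1: u=-22.04794 w=20.02360

k=0: b·v=1.66×(-2.55)=-4.23300; √(2b)=1.82209; u=(-4.23300+1.762)/1.82209=-1.35614, w=(-4.23300−1.762)/1.82209=-3.29018
k=1: b·v=1.66×(-1.111)=-1.84426; √(2b)=1.82209; u=(-1.84426+(-38.329))/1.82209=-22.04794, w=(-1.84426−(-38.329))/1.82209=20.02360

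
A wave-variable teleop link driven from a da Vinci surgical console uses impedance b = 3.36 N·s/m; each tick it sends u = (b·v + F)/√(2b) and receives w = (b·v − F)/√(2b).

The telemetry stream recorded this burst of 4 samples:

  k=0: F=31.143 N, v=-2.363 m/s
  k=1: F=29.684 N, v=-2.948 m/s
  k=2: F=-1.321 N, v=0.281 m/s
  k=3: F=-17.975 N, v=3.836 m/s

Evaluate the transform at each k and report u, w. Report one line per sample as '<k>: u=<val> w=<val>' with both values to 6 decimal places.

k=0: b·v=3.36×(-2.363)=-7.939680; √(2b)=2.592296; u=(-7.939680+31.143)/2.592296=8.950875, w=(-7.939680−31.143)/2.592296=-15.076471
k=1: b·v=3.36×(-2.948)=-9.905280; √(2b)=2.592296; u=(-9.905280+29.684)/2.592296=7.629807, w=(-9.905280−29.684)/2.592296=-15.271896
k=2: b·v=3.36×0.281=0.944160; √(2b)=2.592296; u=(0.944160+(-1.321))/2.592296=-0.145369, w=(0.944160−(-1.321))/2.592296=0.873804
k=3: b·v=3.36×3.836=12.888960; √(2b)=2.592296; u=(12.888960+(-17.975))/2.592296=-1.961983, w=(12.888960−(-17.975))/2.592296=11.906031

0: u=8.950875 w=-15.076471
1: u=7.629807 w=-15.271896
2: u=-0.145369 w=0.873804
3: u=-1.961983 w=11.906031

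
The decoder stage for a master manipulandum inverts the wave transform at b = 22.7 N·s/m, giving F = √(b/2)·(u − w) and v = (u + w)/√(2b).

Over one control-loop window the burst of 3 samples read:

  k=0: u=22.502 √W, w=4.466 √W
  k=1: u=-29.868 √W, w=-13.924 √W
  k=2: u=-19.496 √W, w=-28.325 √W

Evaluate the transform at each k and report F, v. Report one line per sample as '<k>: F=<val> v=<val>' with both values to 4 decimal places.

k=0: u−w=18.0360, u+w=26.9680; √(b/2)=3.3690, √(2b)=6.7380; F=3.3690×18.036=60.7629, v=26.9680/6.7380=4.0024
k=1: u−w=-15.9440, u+w=-43.7920; √(b/2)=3.3690, √(2b)=6.7380; F=3.3690×(-15.944)=-53.7150, v=-43.7920/6.7380=-6.4993
k=2: u−w=8.8290, u+w=-47.8210; √(b/2)=3.3690, √(2b)=6.7380; F=3.3690×8.829=29.7447, v=-47.8210/6.7380=-7.0973

0: F=60.7629 v=4.0024
1: F=-53.7150 v=-6.4993
2: F=29.7447 v=-7.0973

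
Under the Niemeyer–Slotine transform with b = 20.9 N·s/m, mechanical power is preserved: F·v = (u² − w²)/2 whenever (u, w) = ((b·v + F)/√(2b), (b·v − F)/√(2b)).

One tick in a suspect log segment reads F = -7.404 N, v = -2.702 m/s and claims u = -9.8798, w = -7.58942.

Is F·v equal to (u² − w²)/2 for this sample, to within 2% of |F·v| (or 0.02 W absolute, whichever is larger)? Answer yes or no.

yes

F·v = (-7.404)×(-2.702) = 20.00561 W.
(u² − w²)/2 = (97.61045 − 57.59930)/2 = 20.00558 W.
|Δ| = 0.00003;  2% of max(1, |F·v|) = 0.40011.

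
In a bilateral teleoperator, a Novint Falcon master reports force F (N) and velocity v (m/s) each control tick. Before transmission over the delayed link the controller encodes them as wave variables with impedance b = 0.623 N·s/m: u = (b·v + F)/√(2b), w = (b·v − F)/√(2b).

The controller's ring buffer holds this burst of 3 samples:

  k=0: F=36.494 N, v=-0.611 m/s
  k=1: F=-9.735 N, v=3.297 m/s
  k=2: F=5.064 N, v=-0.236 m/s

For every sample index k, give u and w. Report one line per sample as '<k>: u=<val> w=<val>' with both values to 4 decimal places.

0: u=32.3526 w=-33.0346
1: u=-6.8811 w=10.5613
2: u=4.4049 w=-4.6684

k=0: b·v=0.623×(-0.611)=-0.3807; √(2b)=1.1162; u=(-0.3807+36.494)/1.1162=32.3526, w=(-0.3807−36.494)/1.1162=-33.0346
k=1: b·v=0.623×3.297=2.0540; √(2b)=1.1162; u=(2.0540+(-9.735))/1.1162=-6.8811, w=(2.0540−(-9.735))/1.1162=10.5613
k=2: b·v=0.623×(-0.236)=-0.1470; √(2b)=1.1162; u=(-0.1470+5.064)/1.1162=4.4049, w=(-0.1470−5.064)/1.1162=-4.6684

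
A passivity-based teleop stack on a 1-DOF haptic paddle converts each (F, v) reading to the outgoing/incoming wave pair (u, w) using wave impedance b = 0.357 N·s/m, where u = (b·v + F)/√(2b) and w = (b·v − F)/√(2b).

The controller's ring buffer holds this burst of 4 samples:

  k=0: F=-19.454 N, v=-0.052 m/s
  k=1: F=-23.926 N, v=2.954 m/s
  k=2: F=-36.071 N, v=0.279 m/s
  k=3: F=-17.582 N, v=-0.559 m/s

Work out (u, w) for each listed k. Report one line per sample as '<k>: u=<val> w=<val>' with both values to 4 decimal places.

k=0: b·v=0.357×(-0.052)=-0.0186; √(2b)=0.8450; u=(-0.0186+(-19.454))/0.8450=-23.0449, w=(-0.0186−(-19.454))/0.8450=23.0009
k=1: b·v=0.357×2.954=1.0546; √(2b)=0.8450; u=(1.0546+(-23.926))/0.8450=-27.0672, w=(1.0546−(-23.926))/0.8450=29.5633
k=2: b·v=0.357×0.279=0.0996; √(2b)=0.8450; u=(0.0996+(-36.071))/0.8450=-42.5704, w=(0.0996−(-36.071))/0.8450=42.8062
k=3: b·v=0.357×(-0.559)=-0.1996; √(2b)=0.8450; u=(-0.1996+(-17.582))/0.8450=-21.0436, w=(-0.1996−(-17.582))/0.8450=20.5713

0: u=-23.0449 w=23.0009
1: u=-27.0672 w=29.5633
2: u=-42.5704 w=42.8062
3: u=-21.0436 w=20.5713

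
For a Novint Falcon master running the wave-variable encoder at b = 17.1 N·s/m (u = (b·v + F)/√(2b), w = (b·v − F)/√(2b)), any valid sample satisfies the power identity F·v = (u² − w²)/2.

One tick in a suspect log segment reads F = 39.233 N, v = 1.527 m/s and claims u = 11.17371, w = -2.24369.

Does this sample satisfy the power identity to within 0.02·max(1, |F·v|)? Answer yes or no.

F·v = 39.233×1.527 = 59.90879 W.
(u² − w²)/2 = (124.85180 − 5.03414)/2 = 59.90883 W.
|Δ| = 0.00003;  2% of max(1, |F·v|) = 1.19818.

yes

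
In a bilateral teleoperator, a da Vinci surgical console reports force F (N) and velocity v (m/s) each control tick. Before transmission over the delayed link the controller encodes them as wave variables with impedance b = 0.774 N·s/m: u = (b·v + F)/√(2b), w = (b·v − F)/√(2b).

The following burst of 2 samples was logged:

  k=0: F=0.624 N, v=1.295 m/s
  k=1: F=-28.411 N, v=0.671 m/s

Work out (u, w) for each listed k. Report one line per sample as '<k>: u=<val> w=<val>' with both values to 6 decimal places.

k=0: b·v=0.774×1.295=1.002330; √(2b)=1.244186; u=(1.002330+0.624)/1.244186=1.307143, w=(1.002330−0.624)/1.244186=0.304078
k=1: b·v=0.774×0.671=0.519354; √(2b)=1.244186; u=(0.519354+(-28.411))/1.244186=-22.417577, w=(0.519354−(-28.411))/1.244186=23.252426

0: u=1.307143 w=0.304078
1: u=-22.417577 w=23.252426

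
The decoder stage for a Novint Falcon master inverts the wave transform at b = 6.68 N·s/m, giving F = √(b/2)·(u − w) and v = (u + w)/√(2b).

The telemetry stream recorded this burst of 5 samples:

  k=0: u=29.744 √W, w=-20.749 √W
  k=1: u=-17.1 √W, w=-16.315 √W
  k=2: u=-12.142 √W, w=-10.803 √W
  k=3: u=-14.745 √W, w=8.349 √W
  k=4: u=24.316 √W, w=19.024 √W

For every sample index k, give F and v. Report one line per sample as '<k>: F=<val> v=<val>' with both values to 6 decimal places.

0: F=92.279325 v=2.460923
1: F=-1.434640 v=-9.141937
2: F=-2.447112 v=-6.277473
3: F=-42.205825 v=-1.749868
4: F=9.671483 v=11.857296

k=0: u−w=50.493000, u+w=8.995000; √(b/2)=1.827567, √(2b)=3.655133; F=1.827567×50.493=92.279325, v=8.995000/3.655133=2.460923
k=1: u−w=-0.785000, u+w=-33.415000; √(b/2)=1.827567, √(2b)=3.655133; F=1.827567×(-0.785)=-1.434640, v=-33.415000/3.655133=-9.141937
k=2: u−w=-1.339000, u+w=-22.945000; √(b/2)=1.827567, √(2b)=3.655133; F=1.827567×(-1.339)=-2.447112, v=-22.945000/3.655133=-6.277473
k=3: u−w=-23.094000, u+w=-6.396000; √(b/2)=1.827567, √(2b)=3.655133; F=1.827567×(-23.094)=-42.205825, v=-6.396000/3.655133=-1.749868
k=4: u−w=5.292000, u+w=43.340000; √(b/2)=1.827567, √(2b)=3.655133; F=1.827567×5.292=9.671483, v=43.340000/3.655133=11.857296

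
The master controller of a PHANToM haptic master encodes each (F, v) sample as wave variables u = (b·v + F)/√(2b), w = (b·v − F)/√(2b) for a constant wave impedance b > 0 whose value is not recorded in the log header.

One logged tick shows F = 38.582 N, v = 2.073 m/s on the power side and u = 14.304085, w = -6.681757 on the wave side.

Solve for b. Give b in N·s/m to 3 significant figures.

u + w = 7.622328;  u + w = √(2b)·v, so √(2b) = 7.622328/2.073 = 3.676955.
b = (√(2b))²/2 = 13.519999/2 = 6.760000.
(Check via u − w = 2F/√(2b): u − w = 20.985842, 2F/√(2b) = 20.985842.)

b = 6.76 N·s/m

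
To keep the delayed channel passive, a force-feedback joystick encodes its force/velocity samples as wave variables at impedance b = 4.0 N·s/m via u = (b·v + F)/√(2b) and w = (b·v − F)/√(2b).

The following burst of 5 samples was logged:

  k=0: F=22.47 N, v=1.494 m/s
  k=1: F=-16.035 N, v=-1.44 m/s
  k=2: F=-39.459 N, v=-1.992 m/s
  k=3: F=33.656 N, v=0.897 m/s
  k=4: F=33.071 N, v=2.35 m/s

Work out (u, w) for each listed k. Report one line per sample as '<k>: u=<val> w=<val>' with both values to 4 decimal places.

0: u=10.0572 w=-5.8315
1: u=-7.7057 w=3.6328
2: u=-16.7680 w=11.1337
3: u=13.1677 w=-10.6306
4: u=15.0158 w=-8.3690

k=0: b·v=4.0×1.494=5.9760; √(2b)=2.8284; u=(5.9760+22.47)/2.8284=10.0572, w=(5.9760−22.47)/2.8284=-5.8315
k=1: b·v=4.0×(-1.44)=-5.7600; √(2b)=2.8284; u=(-5.7600+(-16.035))/2.8284=-7.7057, w=(-5.7600−(-16.035))/2.8284=3.6328
k=2: b·v=4.0×(-1.992)=-7.9680; √(2b)=2.8284; u=(-7.9680+(-39.459))/2.8284=-16.7680, w=(-7.9680−(-39.459))/2.8284=11.1337
k=3: b·v=4.0×0.897=3.5880; √(2b)=2.8284; u=(3.5880+33.656)/2.8284=13.1677, w=(3.5880−33.656)/2.8284=-10.6306
k=4: b·v=4.0×2.35=9.4000; √(2b)=2.8284; u=(9.4000+33.071)/2.8284=15.0158, w=(9.4000−33.071)/2.8284=-8.3690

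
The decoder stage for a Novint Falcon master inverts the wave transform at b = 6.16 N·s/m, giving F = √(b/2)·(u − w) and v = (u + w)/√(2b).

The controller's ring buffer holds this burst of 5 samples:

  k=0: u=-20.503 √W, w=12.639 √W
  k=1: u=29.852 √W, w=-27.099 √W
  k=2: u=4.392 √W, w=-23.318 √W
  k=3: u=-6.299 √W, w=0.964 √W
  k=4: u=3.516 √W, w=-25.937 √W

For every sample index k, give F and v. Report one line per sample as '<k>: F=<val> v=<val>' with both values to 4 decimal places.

0: F=-58.1640 v=-2.2405
1: F=99.9486 v=0.7843
2: F=48.6309 v=-5.3920
3: F=-12.7465 v=-1.5199
4: F=51.6898 v=-6.3878

k=0: u−w=-33.1420, u+w=-7.8640; √(b/2)=1.7550, √(2b)=3.5100; F=1.7550×(-33.142)=-58.1640, v=-7.8640/3.5100=-2.2405
k=1: u−w=56.9510, u+w=2.7530; √(b/2)=1.7550, √(2b)=3.5100; F=1.7550×56.951=99.9486, v=2.7530/3.5100=0.7843
k=2: u−w=27.7100, u+w=-18.9260; √(b/2)=1.7550, √(2b)=3.5100; F=1.7550×27.71=48.6309, v=-18.9260/3.5100=-5.3920
k=3: u−w=-7.2630, u+w=-5.3350; √(b/2)=1.7550, √(2b)=3.5100; F=1.7550×(-7.263)=-12.7465, v=-5.3350/3.5100=-1.5199
k=4: u−w=29.4530, u+w=-22.4210; √(b/2)=1.7550, √(2b)=3.5100; F=1.7550×29.453=51.6898, v=-22.4210/3.5100=-6.3878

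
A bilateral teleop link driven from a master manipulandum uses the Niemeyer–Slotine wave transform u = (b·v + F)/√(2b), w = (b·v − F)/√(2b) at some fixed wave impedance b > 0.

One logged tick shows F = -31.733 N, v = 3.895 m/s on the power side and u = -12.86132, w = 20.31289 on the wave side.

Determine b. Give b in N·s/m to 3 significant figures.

b = 1.83 N·s/m

u + w = 7.4516;  u + w = √(2b)·v, so √(2b) = 7.4516/3.895 = 1.9131.
b = (√(2b))²/2 = 3.6600/2 = 1.8300.
(Check via u − w = 2F/√(2b): u − w = -33.1742, 2F/√(2b) = -33.1742.)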